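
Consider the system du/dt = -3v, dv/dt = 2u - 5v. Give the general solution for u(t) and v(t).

u(t) = c_1e^(-3t) + 3c_2e^(-2t), v(t) = c_1e^(-3t) + 2c_2e^(-2t)

Coefficient matrix A = [[0, -3], [2, -5]].
Characteristic polynomial det(A - λI) = λ^2 + 5λ + 6 = 0.
Eigenvalues λ = -3, -2.
For λ=-3: (A-λI) row 1 is [3, -3], so an eigenvector is (1, 1).
For λ=-2: (A-λI) row 1 is [2, -3], so an eigenvector is (3, 2).
General solution: c_1e^(-3t)(1,1) + c_2e^(-2t)(3,2).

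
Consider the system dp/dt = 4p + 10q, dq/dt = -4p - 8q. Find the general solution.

Coefficient matrix A = [[4, 10], [-4, -8]].
Characteristic polynomial det(A - λI) = λ^2 + 4λ + 8 = 0.
Eigenvalues λ = -2 ± 2i (complex conjugate pair).
For λ=-2+2i: an eigenvector is (-2,1) - i(-1,1) = (-2 + i, 1 - i).
A real fundamental pair from Re and Im of e^((-2+2i)t)v: X_1 = e^(-2t)(cos(2t)·(-2,1) + sin(2t)·(-1,1)), X_2 = e^(-2t)(sin(2t)·(-2,1) - cos(2t)·(-1,1)).
General solution: c_1X_1 + c_2X_2.

p(t) = -c_1e^(-2t)sin(2t) - 2c_1e^(-2t)cos(2t) - 2c_2e^(-2t)sin(2t) + c_2e^(-2t)cos(2t), q(t) = c_1e^(-2t)sin(2t) + c_1e^(-2t)cos(2t) + c_2e^(-2t)sin(2t) - c_2e^(-2t)cos(2t)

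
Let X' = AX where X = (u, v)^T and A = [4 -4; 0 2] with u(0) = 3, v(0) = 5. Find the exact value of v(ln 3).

45

A = [[4,-4],[0,2]]; eigenvalues λ = 4, 2.
Eigenvectors: (1,0) for λ=4, (-2,-1) for λ=2.
From the initial condition, c_1 = -7, c_2 = -5.
v(ln 3) = (-7)(3^4)(0) + (-5)(3^2)(-1) = 45.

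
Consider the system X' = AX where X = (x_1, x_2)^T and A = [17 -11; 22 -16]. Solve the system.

x_1(t) = -K_1e^(-5t) + K_2e^(6t), x_2(t) = -2K_1e^(-5t) + K_2e^(6t)

Coefficient matrix A = [[17, -11], [22, -16]].
Characteristic polynomial det(A - λI) = λ^2 - λ - 30 = 0.
Eigenvalues λ = -5, 6.
For λ=-5: (A-λI) row 1 is [22, -11], so an eigenvector is (-1, -2).
For λ=6: (A-λI) row 1 is [11, -11], so an eigenvector is (1, 1).
General solution: K_1e^(-5t)(-1,-2) + K_2e^(6t)(1,1).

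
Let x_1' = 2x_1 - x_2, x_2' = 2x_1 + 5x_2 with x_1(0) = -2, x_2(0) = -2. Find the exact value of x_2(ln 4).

A = [[2,-1],[2,5]]; eigenvalues λ = 3, 4.
Eigenvectors: (1,-1) for λ=3, (1,-2) for λ=4.
From the initial condition, c_1 = -6, c_2 = 4.
x_2(ln 4) = (-6)(4^3)(-1) + (4)(4^4)(-2) = -1664.

-1664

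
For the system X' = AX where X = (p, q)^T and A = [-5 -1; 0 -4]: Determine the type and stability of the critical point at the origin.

A = [[-5,-1],[0,-4]]; det(A-λI) = λ^2 + 9λ + 20.
λ = -5, -4: both negative.

stable node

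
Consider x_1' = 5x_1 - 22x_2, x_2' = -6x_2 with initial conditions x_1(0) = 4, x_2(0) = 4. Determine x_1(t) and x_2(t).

Coefficient matrix A = [[5, -22], [0, -6]].
Characteristic polynomial det(A - λI) = λ^2 + λ - 30 = 0.
Eigenvalues λ = -6, 5.
For λ=-6: (A-λI) row 1 is [11, -22], so an eigenvector is (2, 1).
For λ=5: (A-λI) row 1 is [0, -22], so an eigenvector is (1, 0).
General solution: C_1e^(-6t)(2,1) + C_2e^(5t)(1,0).
Applying x_1(0)=4, x_2(0)=4 gives C_1=4, C_2=-4.

x_1(t) = -4e^(5t) + 8e^(-6t), x_2(t) = 4e^(-6t)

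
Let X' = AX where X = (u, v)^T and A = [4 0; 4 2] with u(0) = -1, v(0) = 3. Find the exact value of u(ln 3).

-81

A = [[4,0],[4,2]]; eigenvalues λ = 4, 2.
Eigenvectors: (1,2) for λ=4, (0,-1) for λ=2.
From the initial condition, c_1 = -1, c_2 = -5.
u(ln 3) = (-1)(3^4)(1) + (-5)(3^2)(0) = -81.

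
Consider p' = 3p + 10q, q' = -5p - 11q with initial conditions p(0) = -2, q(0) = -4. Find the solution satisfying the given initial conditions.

p(t) = -54e^(-4t)sin(t) - 2e^(-4t)cos(t), q(t) = 38e^(-4t)sin(t) - 4e^(-4t)cos(t)

Coefficient matrix A = [[3, 10], [-5, -11]].
Characteristic polynomial det(A - λI) = λ^2 + 8λ + 17 = 0.
Eigenvalues λ = -4 ± i (complex conjugate pair).
For λ=-4+i: an eigenvector is (-1,1) - i(3,-2) = (-1 - 3i, 1 + 2i).
A real fundamental pair from Re and Im of e^((-4+i)t)v: X_1 = e^(-4t)(cos(t)·(-1,1) + sin(t)·(3,-2)), X_2 = e^(-4t)(sin(t)·(-1,1) - cos(t)·(3,-2)).
General solution: C_1X_1 + C_2X_2.
Applying p(0)=-2, q(0)=-4 gives C_1=-16, C_2=6.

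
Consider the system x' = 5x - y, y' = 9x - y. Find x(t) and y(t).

Coefficient matrix A = [[5, -1], [9, -1]].
Characteristic polynomial det(A - λI) = λ^2 - 4λ + 4 = 0.
Single eigenvalue λ = 2 with algebraic multiplicity 2.
Eigenvector v = (1,3); generalized eigenvector w with (A-λI)w=v is (1,2).
General solution: e^(2t)[C_1·v + C_2·(t·v + w)].

x(t) = C_1e^(2t) + C_2te^(2t) + C_2e^(2t), y(t) = 3C_1e^(2t) + 3C_2te^(2t) + 2C_2e^(2t)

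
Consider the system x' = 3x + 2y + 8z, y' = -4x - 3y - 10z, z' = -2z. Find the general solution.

x(t) = -4K_1e^(-2t) - K_2e^(t) - K_3e^(-t), y(t) = 6K_1e^(-2t) + K_2e^(t) + 2K_3e^(-t), z(t) = K_1e^(-2t)

Coefficient matrix A = [[3, 2, 8], [-4, -3, -10], [0, 0, -2]].
det(A - λI) = 0 gives eigenvalues λ = -2, 1, -1.
For λ=-2: eigenvector (-4,6,1).
For λ=1: eigenvector (-1,1,0).
For λ=-1: eigenvector (-1,2,0).
General solution: K_1e^(-2t)(-4,6,1) + K_2e^(t)(-1,1,0) + K_3e^(-t)(-1,2,0).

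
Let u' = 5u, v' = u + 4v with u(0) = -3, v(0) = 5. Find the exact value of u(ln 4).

A = [[5,0],[1,4]]; eigenvalues λ = 4, 5.
Eigenvectors: (0,-1) for λ=4, (1,1) for λ=5.
From the initial condition, c_1 = -8, c_2 = -3.
u(ln 4) = (-8)(4^4)(0) + (-3)(4^5)(1) = -3072.

-3072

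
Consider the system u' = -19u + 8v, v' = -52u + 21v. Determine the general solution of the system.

u(t) = -C_1e^(t)sin(4t) + C_1e^(t)cos(4t) + C_2e^(t)sin(4t) + C_2e^(t)cos(4t), v(t) = -3C_1e^(t)sin(4t) + 2C_1e^(t)cos(4t) + 2C_2e^(t)sin(4t) + 3C_2e^(t)cos(4t)

Coefficient matrix A = [[-19, 8], [-52, 21]].
Characteristic polynomial det(A - λI) = λ^2 - 2λ + 17 = 0.
Eigenvalues λ = 1 ± 4i (complex conjugate pair).
For λ=1+4i: an eigenvector is (1,2) - i(-1,-3) = (1 + i, 2 + 3i).
A real fundamental pair from Re and Im of e^((1+4i)t)v: X_1 = e^(t)(cos(4t)·(1,2) + sin(4t)·(-1,-3)), X_2 = e^(t)(sin(4t)·(1,2) - cos(4t)·(-1,-3)).
General solution: C_1X_1 + C_2X_2.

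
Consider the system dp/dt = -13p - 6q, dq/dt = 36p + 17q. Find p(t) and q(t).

Coefficient matrix A = [[-13, -6], [36, 17]].
Characteristic polynomial det(A - λI) = λ^2 - 4λ - 5 = 0.
Eigenvalues λ = 5, -1.
For λ=5: (A-λI) row 1 is [-18, -6], so an eigenvector is (1, -3).
For λ=-1: (A-λI) row 1 is [-12, -6], so an eigenvector is (-1, 2).
General solution: C_1e^(5t)(1,-3) + C_2e^(-t)(-1,2).

p(t) = C_1e^(5t) - C_2e^(-t), q(t) = -3C_1e^(5t) + 2C_2e^(-t)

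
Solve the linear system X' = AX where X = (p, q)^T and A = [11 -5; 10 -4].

Coefficient matrix A = [[11, -5], [10, -4]].
Characteristic polynomial det(A - λI) = λ^2 - 7λ + 6 = 0.
Eigenvalues λ = 1, 6.
For λ=1: (A-λI) row 1 is [10, -5], so an eigenvector is (-1, -2).
For λ=6: (A-λI) row 1 is [5, -5], so an eigenvector is (-1, -1).
General solution: C_1e^(t)(-1,-2) + C_2e^(6t)(-1,-1).

p(t) = -C_1e^(t) - C_2e^(6t), q(t) = -2C_1e^(t) - C_2e^(6t)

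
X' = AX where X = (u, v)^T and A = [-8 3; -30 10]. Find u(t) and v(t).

u(t) = -c_1e^(t)sin(3t) + c_2e^(t)cos(3t), v(t) = -3c_1e^(t)sin(3t) - c_1e^(t)cos(3t) - c_2e^(t)sin(3t) + 3c_2e^(t)cos(3t)

Coefficient matrix A = [[-8, 3], [-30, 10]].
Characteristic polynomial det(A - λI) = λ^2 - 2λ + 10 = 0.
Eigenvalues λ = 1 ± 3i (complex conjugate pair).
For λ=1+3i: an eigenvector is (0,-1) - i(-1,-3) = (0 + i, -1 + 3i).
A real fundamental pair from Re and Im of e^((1+3i)t)v: X_1 = e^(t)(cos(3t)·(0,-1) + sin(3t)·(-1,-3)), X_2 = e^(t)(sin(3t)·(0,-1) - cos(3t)·(-1,-3)).
General solution: c_1X_1 + c_2X_2.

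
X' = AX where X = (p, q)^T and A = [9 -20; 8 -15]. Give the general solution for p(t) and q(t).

Coefficient matrix A = [[9, -20], [8, -15]].
Characteristic polynomial det(A - λI) = λ^2 + 6λ + 25 = 0.
Eigenvalues λ = -3 ± 4i (complex conjugate pair).
For λ=-3+4i: an eigenvector is (1,1) - i(-2,-1) = (1 + 2i, 1 + i).
A real fundamental pair from Re and Im of e^((-3+4i)t)v: X_1 = e^(-3t)(cos(4t)·(1,1) + sin(4t)·(-2,-1)), X_2 = e^(-3t)(sin(4t)·(1,1) - cos(4t)·(-2,-1)).
General solution: K_1X_1 + K_2X_2.

p(t) = -2K_1e^(-3t)sin(4t) + K_1e^(-3t)cos(4t) + K_2e^(-3t)sin(4t) + 2K_2e^(-3t)cos(4t), q(t) = -K_1e^(-3t)sin(4t) + K_1e^(-3t)cos(4t) + K_2e^(-3t)sin(4t) + K_2e^(-3t)cos(4t)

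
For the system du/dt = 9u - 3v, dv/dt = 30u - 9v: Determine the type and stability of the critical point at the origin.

center

A = [[9,-3],[30,-9]]; det(A-λI) = λ^2 + 9.
λ = 0 ± 3i: zero real part.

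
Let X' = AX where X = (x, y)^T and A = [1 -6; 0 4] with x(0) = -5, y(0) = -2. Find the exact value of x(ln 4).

A = [[1,-6],[0,4]]; eigenvalues λ = 1, 4.
Eigenvectors: (1,0) for λ=1, (2,-1) for λ=4.
From the initial condition, c_1 = -9, c_2 = 2.
x(ln 4) = (-9)(4^1)(1) + (2)(4^4)(2) = 988.

988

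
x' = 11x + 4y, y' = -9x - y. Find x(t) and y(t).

x(t) = 2c_1e^(5t) + 2c_2te^(5t) - c_2e^(5t), y(t) = -3c_1e^(5t) - 3c_2te^(5t) + 2c_2e^(5t)

Coefficient matrix A = [[11, 4], [-9, -1]].
Characteristic polynomial det(A - λI) = λ^2 - 10λ + 25 = 0.
Single eigenvalue λ = 5 with algebraic multiplicity 2.
Eigenvector v = (2,-3); generalized eigenvector w with (A-λI)w=v is (-1,2).
General solution: e^(5t)[c_1·v + c_2·(t·v + w)].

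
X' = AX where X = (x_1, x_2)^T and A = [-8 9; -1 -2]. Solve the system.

Coefficient matrix A = [[-8, 9], [-1, -2]].
Characteristic polynomial det(A - λI) = λ^2 + 10λ + 25 = 0.
Single eigenvalue λ = -5 with algebraic multiplicity 2.
Eigenvector v = (3,1); generalized eigenvector w with (A-λI)w=v is (-1,0).
General solution: e^(-5t)[c_1·v + c_2·(t·v + w)].

x_1(t) = 3c_1e^(-5t) + 3c_2te^(-5t) - c_2e^(-5t), x_2(t) = c_1e^(-5t) + c_2te^(-5t)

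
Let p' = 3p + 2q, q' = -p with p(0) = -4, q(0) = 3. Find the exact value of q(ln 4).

24

A = [[3,2],[-1,0]]; eigenvalues λ = 1, 2.
Eigenvectors: (-1,1) for λ=1, (-2,1) for λ=2.
From the initial condition, c_1 = 2, c_2 = 1.
q(ln 4) = (2)(4^1)(1) + (1)(4^2)(1) = 24.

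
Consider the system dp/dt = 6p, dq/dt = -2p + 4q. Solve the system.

p(t) = c_2e^(6t), q(t) = c_1e^(4t) - c_2e^(6t)

Coefficient matrix A = [[6, 0], [-2, 4]].
Characteristic polynomial det(A - λI) = λ^2 - 10λ + 24 = 0.
Eigenvalues λ = 4, 6.
For λ=4: (A-λI) row 1 is [2, 0], so an eigenvector is (0, 1).
For λ=6: (A-λI) row 2 is [-2, -2], so an eigenvector is (1, -1).
General solution: c_1e^(4t)(0,1) + c_2e^(6t)(1,-1).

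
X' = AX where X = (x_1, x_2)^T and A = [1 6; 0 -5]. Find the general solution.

x_1(t) = -c_1e^(t) + c_2e^(-5t), x_2(t) = -c_2e^(-5t)

Coefficient matrix A = [[1, 6], [0, -5]].
Characteristic polynomial det(A - λI) = λ^2 + 4λ - 5 = 0.
Eigenvalues λ = 1, -5.
For λ=1: (A-λI) row 1 is [0, 6], so an eigenvector is (-1, 0).
For λ=-5: (A-λI) row 1 is [6, 6], so an eigenvector is (1, -1).
General solution: c_1e^(t)(-1,0) + c_2e^(-5t)(1,-1).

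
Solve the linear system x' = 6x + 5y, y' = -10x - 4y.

Coefficient matrix A = [[6, 5], [-10, -4]].
Characteristic polynomial det(A - λI) = λ^2 - 2λ + 26 = 0.
Eigenvalues λ = 1 ± 5i (complex conjugate pair).
For λ=1+5i: an eigenvector is (0,-1) - i(-1,1) = (0 + i, -1 - i).
A real fundamental pair from Re and Im of e^((1+5i)t)v: X_1 = e^(t)(cos(5t)·(0,-1) + sin(5t)·(-1,1)), X_2 = e^(t)(sin(5t)·(0,-1) - cos(5t)·(-1,1)).
General solution: C_1X_1 + C_2X_2.

x(t) = -C_1e^(t)sin(5t) + C_2e^(t)cos(5t), y(t) = C_1e^(t)sin(5t) - C_1e^(t)cos(5t) - C_2e^(t)sin(5t) - C_2e^(t)cos(5t)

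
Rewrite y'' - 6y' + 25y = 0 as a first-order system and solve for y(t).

Let x_1 = y, x_2 = y'. Then x_1' = x_2 and x_2' = -25x_1 + 6x_2.
A = [[0,1],[-25,6]]; det(A-λI) = λ^2 - 6λ + 25.
Eigenvalues λ = 3 ± 4i.

y(t) = c_1e^(3t)cos(4t) + c_2e^(3t)sin(4t)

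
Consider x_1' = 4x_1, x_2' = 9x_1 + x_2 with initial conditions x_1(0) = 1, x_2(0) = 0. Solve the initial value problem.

Coefficient matrix A = [[4, 0], [9, 1]].
Characteristic polynomial det(A - λI) = λ^2 - 5λ + 4 = 0.
Eigenvalues λ = 4, 1.
For λ=4: (A-λI) row 2 is [9, -3], so an eigenvector is (-1, -3).
For λ=1: (A-λI) row 1 is [3, 0], so an eigenvector is (0, -1).
General solution: C_1e^(4t)(-1,-3) + C_2e^(t)(0,-1).
Applying x_1(0)=1, x_2(0)=0 gives C_1=-1, C_2=3.

x_1(t) = e^(4t), x_2(t) = 3e^(4t) - 3e^(t)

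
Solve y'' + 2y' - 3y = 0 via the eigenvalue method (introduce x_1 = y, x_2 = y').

y(t) = C_1e^(t) + C_2e^(-3t)

Let x_1 = y, x_2 = y'. Then x_1' = x_2 and x_2' = 3x_1 - 2x_2.
A = [[0,1],[3,-2]]; det(A-λI) = λ^2 + 2λ - 3.
Eigenvalues λ = 1, -3 with eigenvectors (1,1), (1,-3).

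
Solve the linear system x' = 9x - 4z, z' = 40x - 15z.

Coefficient matrix A = [[9, -4], [40, -15]].
Characteristic polynomial det(A - λI) = λ^2 + 6λ + 25 = 0.
Eigenvalues λ = -3 ± 4i (complex conjugate pair).
For λ=-3+4i: an eigenvector is (-1,-3) - i(0,-1) = (-1, -3 + i).
A real fundamental pair from Re and Im of e^((-3+4i)t)v: X_1 = e^(-3t)(cos(4t)·(-1,-3) + sin(4t)·(0,-1)), X_2 = e^(-3t)(sin(4t)·(-1,-3) - cos(4t)·(0,-1)).
General solution: K_1X_1 + K_2X_2.

x(t) = -K_1e^(-3t)cos(4t) - K_2e^(-3t)sin(4t), z(t) = -K_1e^(-3t)sin(4t) - 3K_1e^(-3t)cos(4t) - 3K_2e^(-3t)sin(4t) + K_2e^(-3t)cos(4t)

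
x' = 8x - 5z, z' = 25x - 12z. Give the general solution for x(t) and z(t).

x(t) = -C_1e^(-2t)cos(5t) - C_2e^(-2t)sin(5t), z(t) = -C_1e^(-2t)sin(5t) - 2C_1e^(-2t)cos(5t) - 2C_2e^(-2t)sin(5t) + C_2e^(-2t)cos(5t)

Coefficient matrix A = [[8, -5], [25, -12]].
Characteristic polynomial det(A - λI) = λ^2 + 4λ + 29 = 0.
Eigenvalues λ = -2 ± 5i (complex conjugate pair).
For λ=-2+5i: an eigenvector is (-1,-2) - i(0,-1) = (-1, -2 + i).
A real fundamental pair from Re and Im of e^((-2+5i)t)v: X_1 = e^(-2t)(cos(5t)·(-1,-2) + sin(5t)·(0,-1)), X_2 = e^(-2t)(sin(5t)·(-1,-2) - cos(5t)·(0,-1)).
General solution: C_1X_1 + C_2X_2.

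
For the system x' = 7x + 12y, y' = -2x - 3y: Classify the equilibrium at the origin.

A = [[7,12],[-2,-3]]; det(A-λI) = λ^2 - 4λ + 3.
λ = 3, 1: both positive.

unstable node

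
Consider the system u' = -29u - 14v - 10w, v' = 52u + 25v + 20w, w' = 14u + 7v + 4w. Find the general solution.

u(t) = K_1e^(-t) + 2K_2e^(-3t) - 2K_3e^(4t), v(t) = -2K_1e^(-t) - 3K_2e^(-3t) + 4K_3e^(4t), w(t) = -K_2e^(-3t) + K_3e^(4t)

Coefficient matrix A = [[-29, -14, -10], [52, 25, 20], [14, 7, 4]].
det(A - λI) = 0 gives eigenvalues λ = -1, -3, 4.
For λ=-1: eigenvector (1,-2,0).
For λ=-3: eigenvector (2,-3,-1).
For λ=4: eigenvector (-2,4,1).
General solution: K_1e^(-t)(1,-2,0) + K_2e^(-3t)(2,-3,-1) + K_3e^(4t)(-2,4,1).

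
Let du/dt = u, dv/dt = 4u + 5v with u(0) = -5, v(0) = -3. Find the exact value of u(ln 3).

A = [[1,0],[4,5]]; eigenvalues λ = 1, 5.
Eigenvectors: (1,-1) for λ=1, (0,-1) for λ=5.
From the initial condition, c_1 = -5, c_2 = 8.
u(ln 3) = (-5)(3^1)(1) + (8)(3^5)(0) = -15.

-15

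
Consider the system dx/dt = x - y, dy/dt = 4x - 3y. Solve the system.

Coefficient matrix A = [[1, -1], [4, -3]].
Characteristic polynomial det(A - λI) = λ^2 + 2λ + 1 = 0.
Single eigenvalue λ = -1 with algebraic multiplicity 2.
Eigenvector v = (-1,-2); generalized eigenvector w with (A-λI)w=v is (-2,-3).
General solution: e^(-t)[C_1·v + C_2·(t·v + w)].

x(t) = -C_1e^(-t) - C_2te^(-t) - 2C_2e^(-t), y(t) = -2C_1e^(-t) - 2C_2te^(-t) - 3C_2e^(-t)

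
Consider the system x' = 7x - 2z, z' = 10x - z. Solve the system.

x(t) = c_1e^(3t)cos(2t) + c_2e^(3t)sin(2t), z(t) = c_1e^(3t)sin(2t) + 2c_1e^(3t)cos(2t) + 2c_2e^(3t)sin(2t) - c_2e^(3t)cos(2t)

Coefficient matrix A = [[7, -2], [10, -1]].
Characteristic polynomial det(A - λI) = λ^2 - 6λ + 13 = 0.
Eigenvalues λ = 3 ± 2i (complex conjugate pair).
For λ=3+2i: an eigenvector is (1,2) - i(0,1) = (1, 2 - i).
A real fundamental pair from Re and Im of e^((3+2i)t)v: X_1 = e^(3t)(cos(2t)·(1,2) + sin(2t)·(0,1)), X_2 = e^(3t)(sin(2t)·(1,2) - cos(2t)·(0,1)).
General solution: c_1X_1 + c_2X_2.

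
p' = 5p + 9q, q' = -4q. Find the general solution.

p(t) = -C_1e^(-4t) + C_2e^(5t), q(t) = C_1e^(-4t)

Coefficient matrix A = [[5, 9], [0, -4]].
Characteristic polynomial det(A - λI) = λ^2 - λ - 20 = 0.
Eigenvalues λ = -4, 5.
For λ=-4: (A-λI) row 1 is [9, 9], so an eigenvector is (-1, 1).
For λ=5: (A-λI) row 1 is [0, 9], so an eigenvector is (1, 0).
General solution: C_1e^(-4t)(-1,1) + C_2e^(5t)(1,0).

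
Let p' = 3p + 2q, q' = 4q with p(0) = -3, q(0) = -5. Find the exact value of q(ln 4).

-1280

A = [[3,2],[0,4]]; eigenvalues λ = 4, 3.
Eigenvectors: (2,1) for λ=4, (1,0) for λ=3.
From the initial condition, c_1 = -5, c_2 = 7.
q(ln 4) = (-5)(4^4)(1) + (7)(4^3)(0) = -1280.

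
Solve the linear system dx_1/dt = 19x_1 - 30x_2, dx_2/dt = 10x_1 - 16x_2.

x_1(t) = -3C_1e^(-t) - 2C_2e^(4t), x_2(t) = -2C_1e^(-t) - C_2e^(4t)

Coefficient matrix A = [[19, -30], [10, -16]].
Characteristic polynomial det(A - λI) = λ^2 - 3λ - 4 = 0.
Eigenvalues λ = -1, 4.
For λ=-1: (A-λI) row 1 is [20, -30], so an eigenvector is (-3, -2).
For λ=4: (A-λI) row 1 is [15, -30], so an eigenvector is (-2, -1).
General solution: C_1e^(-t)(-3,-2) + C_2e^(4t)(-2,-1).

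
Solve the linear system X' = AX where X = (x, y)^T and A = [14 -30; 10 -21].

x(t) = 2C_1e^(-t) - 3C_2e^(-6t), y(t) = C_1e^(-t) - 2C_2e^(-6t)

Coefficient matrix A = [[14, -30], [10, -21]].
Characteristic polynomial det(A - λI) = λ^2 + 7λ + 6 = 0.
Eigenvalues λ = -1, -6.
For λ=-1: (A-λI) row 1 is [15, -30], so an eigenvector is (2, 1).
For λ=-6: (A-λI) row 1 is [20, -30], so an eigenvector is (-3, -2).
General solution: C_1e^(-t)(2,1) + C_2e^(-6t)(-3,-2).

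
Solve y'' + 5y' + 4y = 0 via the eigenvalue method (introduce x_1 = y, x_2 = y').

Let x_1 = y, x_2 = y'. Then x_1' = x_2 and x_2' = -4x_1 - 5x_2.
A = [[0,1],[-4,-5]]; det(A-λI) = λ^2 + 5λ + 4.
Eigenvalues λ = -4, -1 with eigenvectors (1,-4), (1,-1).

y(t) = C_1e^(-4t) + C_2e^(-t)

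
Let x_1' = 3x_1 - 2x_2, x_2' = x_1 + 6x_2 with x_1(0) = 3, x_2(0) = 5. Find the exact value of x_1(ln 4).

-9216

A = [[3,-2],[1,6]]; eigenvalues λ = 5, 4.
Eigenvectors: (-1,1) for λ=5, (-2,1) for λ=4.
From the initial condition, c_1 = 13, c_2 = -8.
x_1(ln 4) = (13)(4^5)(-1) + (-8)(4^4)(-2) = -9216.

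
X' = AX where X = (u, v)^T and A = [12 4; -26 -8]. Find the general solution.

u(t) = C_1e^(2t)sin(2t) - C_1e^(2t)cos(2t) - C_2e^(2t)sin(2t) - C_2e^(2t)cos(2t), v(t) = -2C_1e^(2t)sin(2t) + 3C_1e^(2t)cos(2t) + 3C_2e^(2t)sin(2t) + 2C_2e^(2t)cos(2t)

Coefficient matrix A = [[12, 4], [-26, -8]].
Characteristic polynomial det(A - λI) = λ^2 - 4λ + 8 = 0.
Eigenvalues λ = 2 ± 2i (complex conjugate pair).
For λ=2+2i: an eigenvector is (-1,3) - i(1,-2) = (-1 - i, 3 + 2i).
A real fundamental pair from Re and Im of e^((2+2i)t)v: X_1 = e^(2t)(cos(2t)·(-1,3) + sin(2t)·(1,-2)), X_2 = e^(2t)(sin(2t)·(-1,3) - cos(2t)·(1,-2)).
General solution: C_1X_1 + C_2X_2.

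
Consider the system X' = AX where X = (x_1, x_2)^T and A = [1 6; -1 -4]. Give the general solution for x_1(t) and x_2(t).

x_1(t) = -3K_1e^(-t) + 2K_2e^(-2t), x_2(t) = K_1e^(-t) - K_2e^(-2t)

Coefficient matrix A = [[1, 6], [-1, -4]].
Characteristic polynomial det(A - λI) = λ^2 + 3λ + 2 = 0.
Eigenvalues λ = -1, -2.
For λ=-1: (A-λI) row 1 is [2, 6], so an eigenvector is (-3, 1).
For λ=-2: (A-λI) row 1 is [3, 6], so an eigenvector is (2, -1).
General solution: K_1e^(-t)(-3,1) + K_2e^(-2t)(2,-1).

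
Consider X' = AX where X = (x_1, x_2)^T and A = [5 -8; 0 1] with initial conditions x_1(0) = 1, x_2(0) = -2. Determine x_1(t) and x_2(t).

Coefficient matrix A = [[5, -8], [0, 1]].
Characteristic polynomial det(A - λI) = λ^2 - 6λ + 5 = 0.
Eigenvalues λ = 1, 5.
For λ=1: (A-λI) row 1 is [4, -8], so an eigenvector is (2, 1).
For λ=5: (A-λI) row 1 is [0, -8], so an eigenvector is (-1, 0).
General solution: c_1e^(t)(2,1) + c_2e^(5t)(-1,0).
Applying x_1(0)=1, x_2(0)=-2 gives c_1=-2, c_2=-5.

x_1(t) = 5e^(5t) - 4e^(t), x_2(t) = -2e^(t)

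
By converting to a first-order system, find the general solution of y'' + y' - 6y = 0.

y(t) = C_1e^(2t) + C_2e^(-3t)

Let x_1 = y, x_2 = y'. Then x_1' = x_2 and x_2' = 6x_1 - x_2.
A = [[0,1],[6,-1]]; det(A-λI) = λ^2 + λ - 6.
Eigenvalues λ = 2, -3 with eigenvectors (1,2), (1,-3).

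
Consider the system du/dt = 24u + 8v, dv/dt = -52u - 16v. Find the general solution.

Coefficient matrix A = [[24, 8], [-52, -16]].
Characteristic polynomial det(A - λI) = λ^2 - 8λ + 32 = 0.
Eigenvalues λ = 4 ± 4i (complex conjugate pair).
For λ=4+4i: an eigenvector is (1,-2) - i(1,-3) = (1 - i, -2 + 3i).
A real fundamental pair from Re and Im of e^((4+4i)t)v: X_1 = e^(4t)(cos(4t)·(1,-2) + sin(4t)·(1,-3)), X_2 = e^(4t)(sin(4t)·(1,-2) - cos(4t)·(1,-3)).
General solution: c_1X_1 + c_2X_2.

u(t) = c_1e^(4t)sin(4t) + c_1e^(4t)cos(4t) + c_2e^(4t)sin(4t) - c_2e^(4t)cos(4t), v(t) = -3c_1e^(4t)sin(4t) - 2c_1e^(4t)cos(4t) - 2c_2e^(4t)sin(4t) + 3c_2e^(4t)cos(4t)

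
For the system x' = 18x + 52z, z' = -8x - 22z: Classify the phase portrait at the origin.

stable spiral

A = [[18,52],[-8,-22]]; det(A-λI) = λ^2 + 4λ + 20.
λ = -2 ± 4i: negative real part.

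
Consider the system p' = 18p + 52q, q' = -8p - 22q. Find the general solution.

p(t) = -2c_1e^(-2t)sin(4t) - 3c_1e^(-2t)cos(4t) - 3c_2e^(-2t)sin(4t) + 2c_2e^(-2t)cos(4t), q(t) = c_1e^(-2t)sin(4t) + c_1e^(-2t)cos(4t) + c_2e^(-2t)sin(4t) - c_2e^(-2t)cos(4t)

Coefficient matrix A = [[18, 52], [-8, -22]].
Characteristic polynomial det(A - λI) = λ^2 + 4λ + 20 = 0.
Eigenvalues λ = -2 ± 4i (complex conjugate pair).
For λ=-2+4i: an eigenvector is (-3,1) - i(-2,1) = (-3 + 2i, 1 - i).
A real fundamental pair from Re and Im of e^((-2+4i)t)v: X_1 = e^(-2t)(cos(4t)·(-3,1) + sin(4t)·(-2,1)), X_2 = e^(-2t)(sin(4t)·(-3,1) - cos(4t)·(-2,1)).
General solution: c_1X_1 + c_2X_2.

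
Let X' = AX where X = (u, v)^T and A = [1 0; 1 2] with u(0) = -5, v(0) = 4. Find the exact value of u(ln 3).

A = [[1,0],[1,2]]; eigenvalues λ = 1, 2.
Eigenvectors: (1,-1) for λ=1, (0,1) for λ=2.
From the initial condition, c_1 = -5, c_2 = -1.
u(ln 3) = (-5)(3^1)(1) + (-1)(3^2)(0) = -15.

-15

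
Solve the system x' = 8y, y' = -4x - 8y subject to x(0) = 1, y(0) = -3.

x(t) = -5e^(-4t)sin(4t) + e^(-4t)cos(4t), y(t) = 2e^(-4t)sin(4t) - 3e^(-4t)cos(4t)

Coefficient matrix A = [[0, 8], [-4, -8]].
Characteristic polynomial det(A - λI) = λ^2 + 8λ + 32 = 0.
Eigenvalues λ = -4 ± 4i (complex conjugate pair).
For λ=-4+4i: an eigenvector is (1,0) - i(1,-1) = (1 - i, 0 + i).
A real fundamental pair from Re and Im of e^((-4+4i)t)v: X_1 = e^(-4t)(cos(4t)·(1,0) + sin(4t)·(1,-1)), X_2 = e^(-4t)(sin(4t)·(1,0) - cos(4t)·(1,-1)).
General solution: K_1X_1 + K_2X_2.
Applying x(0)=1, y(0)=-3 gives K_1=-2, K_2=-3.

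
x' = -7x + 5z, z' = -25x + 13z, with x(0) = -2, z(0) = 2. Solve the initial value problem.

x(t) = 6e^(3t)sin(5t) - 2e^(3t)cos(5t), z(t) = 14e^(3t)sin(5t) + 2e^(3t)cos(5t)

Coefficient matrix A = [[-7, 5], [-25, 13]].
Characteristic polynomial det(A - λI) = λ^2 - 6λ + 34 = 0.
Eigenvalues λ = 3 ± 5i (complex conjugate pair).
For λ=3+5i: an eigenvector is (-1,-2) - i(0,1) = (-1, -2 - i).
A real fundamental pair from Re and Im of e^((3+5i)t)v: X_1 = e^(3t)(cos(5t)·(-1,-2) + sin(5t)·(0,1)), X_2 = e^(3t)(sin(5t)·(-1,-2) - cos(5t)·(0,1)).
General solution: K_1X_1 + K_2X_2.
Applying x(0)=-2, z(0)=2 gives K_1=2, K_2=-6.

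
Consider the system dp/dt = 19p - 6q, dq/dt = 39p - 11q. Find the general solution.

p(t) = K_1e^(4t)sin(3t) + K_1e^(4t)cos(3t) + K_2e^(4t)sin(3t) - K_2e^(4t)cos(3t), q(t) = 3K_1e^(4t)sin(3t) + 2K_1e^(4t)cos(3t) + 2K_2e^(4t)sin(3t) - 3K_2e^(4t)cos(3t)

Coefficient matrix A = [[19, -6], [39, -11]].
Characteristic polynomial det(A - λI) = λ^2 - 8λ + 25 = 0.
Eigenvalues λ = 4 ± 3i (complex conjugate pair).
For λ=4+3i: an eigenvector is (1,2) - i(1,3) = (1 - i, 2 - 3i).
A real fundamental pair from Re and Im of e^((4+3i)t)v: X_1 = e^(4t)(cos(3t)·(1,2) + sin(3t)·(1,3)), X_2 = e^(4t)(sin(3t)·(1,2) - cos(3t)·(1,3)).
General solution: K_1X_1 + K_2X_2.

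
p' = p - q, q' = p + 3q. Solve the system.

p(t) = c_1e^(2t) + c_2te^(2t) + c_2e^(2t), q(t) = -c_1e^(2t) - c_2te^(2t) - 2c_2e^(2t)

Coefficient matrix A = [[1, -1], [1, 3]].
Characteristic polynomial det(A - λI) = λ^2 - 4λ + 4 = 0.
Single eigenvalue λ = 2 with algebraic multiplicity 2.
Eigenvector v = (1,-1); generalized eigenvector w with (A-λI)w=v is (1,-2).
General solution: e^(2t)[c_1·v + c_2·(t·v + w)].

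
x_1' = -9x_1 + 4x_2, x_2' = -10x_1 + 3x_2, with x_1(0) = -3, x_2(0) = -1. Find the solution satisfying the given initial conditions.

Coefficient matrix A = [[-9, 4], [-10, 3]].
Characteristic polynomial det(A - λI) = λ^2 + 6λ + 13 = 0.
Eigenvalues λ = -3 ± 2i (complex conjugate pair).
For λ=-3+2i: an eigenvector is (-1,-2) - i(-1,-1) = (-1 + i, -2 + i).
A real fundamental pair from Re and Im of e^((-3+2i)t)v: X_1 = e^(-3t)(cos(2t)·(-1,-2) + sin(2t)·(-1,-1)), X_2 = e^(-3t)(sin(2t)·(-1,-2) - cos(2t)·(-1,-1)).
General solution: C_1X_1 + C_2X_2.
Applying x_1(0)=-3, x_2(0)=-1 gives C_1=-2, C_2=-5.

x_1(t) = 7e^(-3t)sin(2t) - 3e^(-3t)cos(2t), x_2(t) = 12e^(-3t)sin(2t) - e^(-3t)cos(2t)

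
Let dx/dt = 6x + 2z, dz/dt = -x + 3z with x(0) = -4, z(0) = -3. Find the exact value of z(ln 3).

A = [[6,2],[-1,3]]; eigenvalues λ = 5, 4.
Eigenvectors: (2,-1) for λ=5, (-1,1) for λ=4.
From the initial condition, c_1 = -7, c_2 = -10.
z(ln 3) = (-7)(3^5)(-1) + (-10)(3^4)(1) = 891.

891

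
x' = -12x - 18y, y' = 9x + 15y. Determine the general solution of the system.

Coefficient matrix A = [[-12, -18], [9, 15]].
Characteristic polynomial det(A - λI) = λ^2 - 3λ - 18 = 0.
Eigenvalues λ = 6, -3.
For λ=6: (A-λI) row 1 is [-18, -18], so an eigenvector is (-1, 1).
For λ=-3: (A-λI) row 1 is [-9, -18], so an eigenvector is (-2, 1).
General solution: K_1e^(6t)(-1,1) + K_2e^(-3t)(-2,1).

x(t) = -K_1e^(6t) - 2K_2e^(-3t), y(t) = K_1e^(6t) + K_2e^(-3t)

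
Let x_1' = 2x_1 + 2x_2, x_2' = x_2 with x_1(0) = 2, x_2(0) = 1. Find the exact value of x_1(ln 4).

56

A = [[2,2],[0,1]]; eigenvalues λ = 2, 1.
Eigenvectors: (-1,0) for λ=2, (-2,1) for λ=1.
From the initial condition, c_1 = -4, c_2 = 1.
x_1(ln 4) = (-4)(4^2)(-1) + (1)(4^1)(-2) = 56.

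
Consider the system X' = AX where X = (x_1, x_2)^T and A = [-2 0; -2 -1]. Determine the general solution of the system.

x_1(t) = -K_2e^(-2t), x_2(t) = -K_1e^(-t) - 2K_2e^(-2t)

Coefficient matrix A = [[-2, 0], [-2, -1]].
Characteristic polynomial det(A - λI) = λ^2 + 3λ + 2 = 0.
Eigenvalues λ = -1, -2.
For λ=-1: (A-λI) row 1 is [-1, 0], so an eigenvector is (0, -1).
For λ=-2: (A-λI) row 2 is [-2, 1], so an eigenvector is (-1, -2).
General solution: K_1e^(-t)(0,-1) + K_2e^(-2t)(-1,-2).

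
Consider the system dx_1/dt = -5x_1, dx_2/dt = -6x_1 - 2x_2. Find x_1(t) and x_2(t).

x_1(t) = -K_2e^(-5t), x_2(t) = -K_1e^(-2t) - 2K_2e^(-5t)

Coefficient matrix A = [[-5, 0], [-6, -2]].
Characteristic polynomial det(A - λI) = λ^2 + 7λ + 10 = 0.
Eigenvalues λ = -2, -5.
For λ=-2: (A-λI) row 1 is [-3, 0], so an eigenvector is (0, -1).
For λ=-5: (A-λI) row 2 is [-6, 3], so an eigenvector is (-1, -2).
General solution: K_1e^(-2t)(0,-1) + K_2e^(-5t)(-1,-2).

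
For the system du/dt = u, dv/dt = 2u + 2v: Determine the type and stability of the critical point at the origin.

A = [[1,0],[2,2]]; det(A-λI) = λ^2 - 3λ + 2.
λ = 2, 1: both positive.

unstable node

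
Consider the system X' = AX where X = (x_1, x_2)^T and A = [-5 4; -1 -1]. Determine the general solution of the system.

Coefficient matrix A = [[-5, 4], [-1, -1]].
Characteristic polynomial det(A - λI) = λ^2 + 6λ + 9 = 0.
Single eigenvalue λ = -3 with algebraic multiplicity 2.
Eigenvector v = (2,1); generalized eigenvector w with (A-λI)w=v is (3,2).
General solution: e^(-3t)[K_1·v + K_2·(t·v + w)].

x_1(t) = 2K_1e^(-3t) + 2K_2te^(-3t) + 3K_2e^(-3t), x_2(t) = K_1e^(-3t) + K_2te^(-3t) + 2K_2e^(-3t)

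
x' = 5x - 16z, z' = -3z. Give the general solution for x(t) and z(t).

x(t) = -K_1e^(5t) + 2K_2e^(-3t), z(t) = K_2e^(-3t)

Coefficient matrix A = [[5, -16], [0, -3]].
Characteristic polynomial det(A - λI) = λ^2 - 2λ - 15 = 0.
Eigenvalues λ = 5, -3.
For λ=5: (A-λI) row 1 is [0, -16], so an eigenvector is (-1, 0).
For λ=-3: (A-λI) row 1 is [8, -16], so an eigenvector is (2, 1).
General solution: K_1e^(5t)(-1,0) + K_2e^(-3t)(2,1).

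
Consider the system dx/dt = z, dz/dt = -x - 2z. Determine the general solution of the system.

Coefficient matrix A = [[0, 1], [-1, -2]].
Characteristic polynomial det(A - λI) = λ^2 + 2λ + 1 = 0.
Single eigenvalue λ = -1 with algebraic multiplicity 2.
Eigenvector v = (1,-1); generalized eigenvector w with (A-λI)w=v is (0,1).
General solution: e^(-t)[K_1·v + K_2·(t·v + w)].

x(t) = K_1e^(-t) + K_2te^(-t), z(t) = -K_1e^(-t) - K_2te^(-t) + K_2e^(-t)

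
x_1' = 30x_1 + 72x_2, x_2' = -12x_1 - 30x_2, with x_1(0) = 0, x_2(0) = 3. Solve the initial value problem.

Coefficient matrix A = [[30, 72], [-12, -30]].
Characteristic polynomial det(A - λI) = λ^2 - 36 = 0.
Eigenvalues λ = -6, 6.
For λ=-6: (A-λI) row 1 is [36, 72], so an eigenvector is (-2, 1).
For λ=6: (A-λI) row 1 is [24, 72], so an eigenvector is (-3, 1).
General solution: K_1e^(-6t)(-2,1) + K_2e^(6t)(-3,1).
Applying x_1(0)=0, x_2(0)=3 gives K_1=9, K_2=-6.

x_1(t) = 18e^(6t) - 18e^(-6t), x_2(t) = -6e^(6t) + 9e^(-6t)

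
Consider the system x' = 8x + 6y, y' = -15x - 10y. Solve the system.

Coefficient matrix A = [[8, 6], [-15, -10]].
Characteristic polynomial det(A - λI) = λ^2 + 2λ + 10 = 0.
Eigenvalues λ = -1 ± 3i (complex conjugate pair).
For λ=-1+3i: an eigenvector is (1,-1) - i(1,-2) = (1 - i, -1 + 2i).
A real fundamental pair from Re and Im of e^((-1+3i)t)v: X_1 = e^(-t)(cos(3t)·(1,-1) + sin(3t)·(1,-2)), X_2 = e^(-t)(sin(3t)·(1,-1) - cos(3t)·(1,-2)).
General solution: K_1X_1 + K_2X_2.

x(t) = K_1e^(-t)sin(3t) + K_1e^(-t)cos(3t) + K_2e^(-t)sin(3t) - K_2e^(-t)cos(3t), y(t) = -2K_1e^(-t)sin(3t) - K_1e^(-t)cos(3t) - K_2e^(-t)sin(3t) + 2K_2e^(-t)cos(3t)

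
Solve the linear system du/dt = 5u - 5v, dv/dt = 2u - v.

u(t) = -2c_1e^(2t)sin(t) + c_1e^(2t)cos(t) + c_2e^(2t)sin(t) + 2c_2e^(2t)cos(t), v(t) = -c_1e^(2t)sin(t) + c_1e^(2t)cos(t) + c_2e^(2t)sin(t) + c_2e^(2t)cos(t)

Coefficient matrix A = [[5, -5], [2, -1]].
Characteristic polynomial det(A - λI) = λ^2 - 4λ + 5 = 0.
Eigenvalues λ = 2 ± i (complex conjugate pair).
For λ=2+i: an eigenvector is (1,1) - i(-2,-1) = (1 + 2i, 1 + i).
A real fundamental pair from Re and Im of e^((2+i)t)v: X_1 = e^(2t)(cos(t)·(1,1) + sin(t)·(-2,-1)), X_2 = e^(2t)(sin(t)·(1,1) - cos(t)·(-2,-1)).
General solution: c_1X_1 + c_2X_2.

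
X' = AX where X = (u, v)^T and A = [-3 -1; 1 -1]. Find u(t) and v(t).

u(t) = K_1e^(-2t) + K_2te^(-2t) - 2K_2e^(-2t), v(t) = -K_1e^(-2t) - K_2te^(-2t) + K_2e^(-2t)

Coefficient matrix A = [[-3, -1], [1, -1]].
Characteristic polynomial det(A - λI) = λ^2 + 4λ + 4 = 0.
Single eigenvalue λ = -2 with algebraic multiplicity 2.
Eigenvector v = (1,-1); generalized eigenvector w with (A-λI)w=v is (-2,1).
General solution: e^(-2t)[K_1·v + K_2·(t·v + w)].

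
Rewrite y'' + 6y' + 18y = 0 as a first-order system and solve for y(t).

Let x_1 = y, x_2 = y'. Then x_1' = x_2 and x_2' = -18x_1 - 6x_2.
A = [[0,1],[-18,-6]]; det(A-λI) = λ^2 + 6λ + 18.
Eigenvalues λ = -3 ± 3i.

y(t) = C_1e^(-3t)cos(3t) + C_2e^(-3t)sin(3t)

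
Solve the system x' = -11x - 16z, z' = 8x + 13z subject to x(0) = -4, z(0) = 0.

x(t) = 4e^(5t) - 8e^(-3t), z(t) = -4e^(5t) + 4e^(-3t)

Coefficient matrix A = [[-11, -16], [8, 13]].
Characteristic polynomial det(A - λI) = λ^2 - 2λ - 15 = 0.
Eigenvalues λ = 5, -3.
For λ=5: (A-λI) row 1 is [-16, -16], so an eigenvector is (-1, 1).
For λ=-3: (A-λI) row 1 is [-8, -16], so an eigenvector is (2, -1).
General solution: C_1e^(5t)(-1,1) + C_2e^(-3t)(2,-1).
Applying x(0)=-4, z(0)=0 gives C_1=-4, C_2=-4.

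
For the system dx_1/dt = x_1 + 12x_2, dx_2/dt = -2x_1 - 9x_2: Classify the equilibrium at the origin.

stable node

A = [[1,12],[-2,-9]]; det(A-λI) = λ^2 + 8λ + 15.
λ = -5, -3: both negative.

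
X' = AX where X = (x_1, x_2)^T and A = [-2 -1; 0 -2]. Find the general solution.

x_1(t) = -c_1e^(-2t) - c_2te^(-2t) + c_2e^(-2t), x_2(t) = c_2e^(-2t)

Coefficient matrix A = [[-2, -1], [0, -2]].
Characteristic polynomial det(A - λI) = λ^2 + 4λ + 4 = 0.
Single eigenvalue λ = -2 with algebraic multiplicity 2.
Eigenvector v = (-1,0); generalized eigenvector w with (A-λI)w=v is (1,1).
General solution: e^(-2t)[c_1·v + c_2·(t·v + w)].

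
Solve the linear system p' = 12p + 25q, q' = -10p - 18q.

Coefficient matrix A = [[12, 25], [-10, -18]].
Characteristic polynomial det(A - λI) = λ^2 + 6λ + 34 = 0.
Eigenvalues λ = -3 ± 5i (complex conjugate pair).
For λ=-3+5i: an eigenvector is (2,-1) - i(1,-1) = (2 - i, -1 + i).
A real fundamental pair from Re and Im of e^((-3+5i)t)v: X_1 = e^(-3t)(cos(5t)·(2,-1) + sin(5t)·(1,-1)), X_2 = e^(-3t)(sin(5t)·(2,-1) - cos(5t)·(1,-1)).
General solution: C_1X_1 + C_2X_2.

p(t) = C_1e^(-3t)sin(5t) + 2C_1e^(-3t)cos(5t) + 2C_2e^(-3t)sin(5t) - C_2e^(-3t)cos(5t), q(t) = -C_1e^(-3t)sin(5t) - C_1e^(-3t)cos(5t) - C_2e^(-3t)sin(5t) + C_2e^(-3t)cos(5t)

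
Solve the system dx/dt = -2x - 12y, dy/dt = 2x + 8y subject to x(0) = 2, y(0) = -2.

x(t) = 8e^(4t) - 6e^(2t), y(t) = -4e^(4t) + 2e^(2t)

Coefficient matrix A = [[-2, -12], [2, 8]].
Characteristic polynomial det(A - λI) = λ^2 - 6λ + 8 = 0.
Eigenvalues λ = 2, 4.
For λ=2: (A-λI) row 1 is [-4, -12], so an eigenvector is (3, -1).
For λ=4: (A-λI) row 1 is [-6, -12], so an eigenvector is (2, -1).
General solution: K_1e^(2t)(3,-1) + K_2e^(4t)(2,-1).
Applying x(0)=2, y(0)=-2 gives K_1=-2, K_2=4.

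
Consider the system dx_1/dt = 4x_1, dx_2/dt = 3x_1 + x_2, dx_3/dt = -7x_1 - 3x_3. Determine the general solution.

Coefficient matrix A = [[4, 0, 0], [3, 1, 0], [-7, 0, -3]].
det(A - λI) = 0 gives eigenvalues λ = 1, 4, -3.
For λ=1: eigenvector (0,-1,0).
For λ=4: eigenvector (1,1,-1).
For λ=-3: eigenvector (0,0,1).
General solution: K_1e^(t)(0,-1,0) + K_2e^(4t)(1,1,-1) + K_3e^(-3t)(0,0,1).

x_1(t) = K_2e^(4t), x_2(t) = -K_1e^(t) + K_2e^(4t), x_3(t) = -K_2e^(4t) + K_3e^(-3t)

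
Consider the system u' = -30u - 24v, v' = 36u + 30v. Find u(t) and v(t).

Coefficient matrix A = [[-30, -24], [36, 30]].
Characteristic polynomial det(A - λI) = λ^2 - 36 = 0.
Eigenvalues λ = 6, -6.
For λ=6: (A-λI) row 1 is [-36, -24], so an eigenvector is (-2, 3).
For λ=-6: (A-λI) row 1 is [-24, -24], so an eigenvector is (-1, 1).
General solution: c_1e^(6t)(-2,3) + c_2e^(-6t)(-1,1).

u(t) = -2c_1e^(6t) - c_2e^(-6t), v(t) = 3c_1e^(6t) + c_2e^(-6t)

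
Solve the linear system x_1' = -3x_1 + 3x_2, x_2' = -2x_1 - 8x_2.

Coefficient matrix A = [[-3, 3], [-2, -8]].
Characteristic polynomial det(A - λI) = λ^2 + 11λ + 30 = 0.
Eigenvalues λ = -5, -6.
For λ=-5: (A-λI) row 1 is [2, 3], so an eigenvector is (-3, 2).
For λ=-6: (A-λI) row 1 is [3, 3], so an eigenvector is (1, -1).
General solution: c_1e^(-5t)(-3,2) + c_2e^(-6t)(1,-1).

x_1(t) = -3c_1e^(-5t) + c_2e^(-6t), x_2(t) = 2c_1e^(-5t) - c_2e^(-6t)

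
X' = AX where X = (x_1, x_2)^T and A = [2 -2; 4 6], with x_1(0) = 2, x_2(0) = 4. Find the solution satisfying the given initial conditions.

Coefficient matrix A = [[2, -2], [4, 6]].
Characteristic polynomial det(A - λI) = λ^2 - 8λ + 20 = 0.
Eigenvalues λ = 4 ± 2i (complex conjugate pair).
For λ=4+2i: an eigenvector is (0,-1) - i(1,-1) = (0 - i, -1 + i).
A real fundamental pair from Re and Im of e^((4+2i)t)v: X_1 = e^(4t)(cos(2t)·(0,-1) + sin(2t)·(1,-1)), X_2 = e^(4t)(sin(2t)·(0,-1) - cos(2t)·(1,-1)).
General solution: K_1X_1 + K_2X_2.
Applying x_1(0)=2, x_2(0)=4 gives K_1=-6, K_2=-2.

x_1(t) = -6e^(4t)sin(2t) + 2e^(4t)cos(2t), x_2(t) = 8e^(4t)sin(2t) + 4e^(4t)cos(2t)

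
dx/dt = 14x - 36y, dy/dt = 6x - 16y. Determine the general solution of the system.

Coefficient matrix A = [[14, -36], [6, -16]].
Characteristic polynomial det(A - λI) = λ^2 + 2λ - 8 = 0.
Eigenvalues λ = 2, -4.
For λ=2: (A-λI) row 1 is [12, -36], so an eigenvector is (-3, -1).
For λ=-4: (A-λI) row 1 is [18, -36], so an eigenvector is (2, 1).
General solution: c_1e^(2t)(-3,-1) + c_2e^(-4t)(2,1).

x(t) = -3c_1e^(2t) + 2c_2e^(-4t), y(t) = -c_1e^(2t) + c_2e^(-4t)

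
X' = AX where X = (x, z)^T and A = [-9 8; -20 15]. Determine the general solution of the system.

Coefficient matrix A = [[-9, 8], [-20, 15]].
Characteristic polynomial det(A - λI) = λ^2 - 6λ + 25 = 0.
Eigenvalues λ = 3 ± 4i (complex conjugate pair).
For λ=3+4i: an eigenvector is (1,2) - i(1,1) = (1 - i, 2 - i).
A real fundamental pair from Re and Im of e^((3+4i)t)v: X_1 = e^(3t)(cos(4t)·(1,2) + sin(4t)·(1,1)), X_2 = e^(3t)(sin(4t)·(1,2) - cos(4t)·(1,1)).
General solution: c_1X_1 + c_2X_2.

x(t) = c_1e^(3t)sin(4t) + c_1e^(3t)cos(4t) + c_2e^(3t)sin(4t) - c_2e^(3t)cos(4t), z(t) = c_1e^(3t)sin(4t) + 2c_1e^(3t)cos(4t) + 2c_2e^(3t)sin(4t) - c_2e^(3t)cos(4t)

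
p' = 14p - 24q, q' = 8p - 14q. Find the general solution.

Coefficient matrix A = [[14, -24], [8, -14]].
Characteristic polynomial det(A - λI) = λ^2 - 4 = 0.
Eigenvalues λ = 2, -2.
For λ=2: (A-λI) row 1 is [12, -24], so an eigenvector is (2, 1).
For λ=-2: (A-λI) row 1 is [16, -24], so an eigenvector is (-3, -2).
General solution: c_1e^(2t)(2,1) + c_2e^(-2t)(-3,-2).

p(t) = 2c_1e^(2t) - 3c_2e^(-2t), q(t) = c_1e^(2t) - 2c_2e^(-2t)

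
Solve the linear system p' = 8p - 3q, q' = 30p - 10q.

p(t) = c_1e^(-t)cos(3t) + c_2e^(-t)sin(3t), q(t) = c_1e^(-t)sin(3t) + 3c_1e^(-t)cos(3t) + 3c_2e^(-t)sin(3t) - c_2e^(-t)cos(3t)

Coefficient matrix A = [[8, -3], [30, -10]].
Characteristic polynomial det(A - λI) = λ^2 + 2λ + 10 = 0.
Eigenvalues λ = -1 ± 3i (complex conjugate pair).
For λ=-1+3i: an eigenvector is (1,3) - i(0,1) = (1, 3 - i).
A real fundamental pair from Re and Im of e^((-1+3i)t)v: X_1 = e^(-t)(cos(3t)·(1,3) + sin(3t)·(0,1)), X_2 = e^(-t)(sin(3t)·(1,3) - cos(3t)·(0,1)).
General solution: c_1X_1 + c_2X_2.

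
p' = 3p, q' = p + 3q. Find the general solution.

Coefficient matrix A = [[3, 0], [1, 3]].
Characteristic polynomial det(A - λI) = λ^2 - 6λ + 9 = 0.
Single eigenvalue λ = 3 with algebraic multiplicity 2.
Eigenvector v = (0,1); generalized eigenvector w with (A-λI)w=v is (1,2).
General solution: e^(3t)[K_1·v + K_2·(t·v + w)].

p(t) = K_2e^(3t), q(t) = K_1e^(3t) + K_2te^(3t) + 2K_2e^(3t)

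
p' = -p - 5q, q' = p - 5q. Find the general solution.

p(t) = 2c_1e^(-3t)sin(t) + c_1e^(-3t)cos(t) + c_2e^(-3t)sin(t) - 2c_2e^(-3t)cos(t), q(t) = c_1e^(-3t)sin(t) - c_2e^(-3t)cos(t)

Coefficient matrix A = [[-1, -5], [1, -5]].
Characteristic polynomial det(A - λI) = λ^2 + 6λ + 10 = 0.
Eigenvalues λ = -3 ± i (complex conjugate pair).
For λ=-3+i: an eigenvector is (1,0) - i(2,1) = (1 - 2i, 0 - i).
A real fundamental pair from Re and Im of e^((-3+i)t)v: X_1 = e^(-3t)(cos(t)·(1,0) + sin(t)·(2,1)), X_2 = e^(-3t)(sin(t)·(1,0) - cos(t)·(2,1)).
General solution: c_1X_1 + c_2X_2.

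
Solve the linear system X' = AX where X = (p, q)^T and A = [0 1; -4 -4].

p(t) = c_1e^(-2t) + c_2te^(-2t) + c_2e^(-2t), q(t) = -2c_1e^(-2t) - 2c_2te^(-2t) - c_2e^(-2t)

Coefficient matrix A = [[0, 1], [-4, -4]].
Characteristic polynomial det(A - λI) = λ^2 + 4λ + 4 = 0.
Single eigenvalue λ = -2 with algebraic multiplicity 2.
Eigenvector v = (1,-2); generalized eigenvector w with (A-λI)w=v is (1,-1).
General solution: e^(-2t)[c_1·v + c_2·(t·v + w)].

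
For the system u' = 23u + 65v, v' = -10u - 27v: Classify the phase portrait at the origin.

A = [[23,65],[-10,-27]]; det(A-λI) = λ^2 + 4λ + 29.
λ = -2 ± 5i: negative real part.

stable spiral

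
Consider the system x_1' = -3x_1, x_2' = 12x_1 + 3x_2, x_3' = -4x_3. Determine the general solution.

x_1(t) = C_1e^(-3t), x_2(t) = -2C_1e^(-3t) + C_2e^(3t), x_3(t) = C_3e^(-4t)

Coefficient matrix A = [[-3, 0, 0], [12, 3, 0], [0, 0, -4]].
det(A - λI) = 0 gives eigenvalues λ = -3, 3, -4.
For λ=-3: eigenvector (1,-2,0).
For λ=3: eigenvector (0,1,0).
For λ=-4: eigenvector (0,0,1).
General solution: C_1e^(-3t)(1,-2,0) + C_2e^(3t)(0,1,0) + C_3e^(-4t)(0,0,1).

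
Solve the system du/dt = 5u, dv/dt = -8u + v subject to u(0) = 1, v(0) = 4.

u(t) = e^(5t), v(t) = -2e^(5t) + 6e^(t)

Coefficient matrix A = [[5, 0], [-8, 1]].
Characteristic polynomial det(A - λI) = λ^2 - 6λ + 5 = 0.
Eigenvalues λ = 1, 5.
For λ=1: (A-λI) row 1 is [4, 0], so an eigenvector is (0, 1).
For λ=5: (A-λI) row 2 is [-8, -4], so an eigenvector is (1, -2).
General solution: c_1e^(t)(0,1) + c_2e^(5t)(1,-2).
Applying u(0)=1, v(0)=4 gives c_1=6, c_2=1.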